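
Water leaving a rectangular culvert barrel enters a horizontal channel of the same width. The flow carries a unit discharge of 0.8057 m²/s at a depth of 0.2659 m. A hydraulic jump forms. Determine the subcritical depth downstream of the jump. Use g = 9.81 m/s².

V₁ = q/y₁ = 0.8057/0.2659 = 3.030 m/s. Fr₁ = V₁/√(g·y₁) = 3.030/√(9.81×0.2659) = 1.876.
From the momentum equation for a rectangular channel, y₂/y₁ = ½[√(1 + 8Fr₁²) − 1] = ½[√29.159 − 1] = 2.200.
y₂ = 2.200 × 0.2659 = 0.5850 m.

y₂ = 0.5850 m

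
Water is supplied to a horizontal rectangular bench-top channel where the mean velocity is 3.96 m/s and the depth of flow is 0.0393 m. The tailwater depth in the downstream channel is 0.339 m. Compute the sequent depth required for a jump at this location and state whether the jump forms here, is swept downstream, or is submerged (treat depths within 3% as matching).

y₂ = 0.335 m; the jump forms here

Fr₁ = V₁/√(g·y₁) = 3.96/√(9.81×0.0393) = 6.38.
Conjugate-depth relation: y₂/y₁ = ½[√(1 + 8Fr₁²) − 1] = ½[√326.4 − 1] = 8.53.
y₂ = 8.53 × 0.0393 = 0.335 m.
Tailwater y_tw = 0.339 m: y_tw ≈ y₂, so the jump forms here.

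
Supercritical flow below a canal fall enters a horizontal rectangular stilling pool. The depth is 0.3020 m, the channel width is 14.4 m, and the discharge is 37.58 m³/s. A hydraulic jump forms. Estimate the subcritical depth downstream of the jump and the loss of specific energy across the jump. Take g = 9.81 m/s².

y₂ = 1.999 m; ΔE = 2.023 m

q = Q/b = 37.58/14.4 = 2.610 m²/s; V₁ = q/y₁ = 8.641 m/s. Fr₁ = V₁/√(g·y₁) = 5.021.
By Bélanger, y₂/y₁ = ½[√(1 + 8Fr₁²) − 1] = ½[√202.65 − 1] = 6.618.
y₂ = 6.618 × 0.3020 = 1.999 m.
Head loss: ΔE = (y₂ − y₁)³/(4y₁y₂) = (1.999 − 0.3020)³/(4×0.3020×1.999) = 4.883/2.414 = 2.023 m.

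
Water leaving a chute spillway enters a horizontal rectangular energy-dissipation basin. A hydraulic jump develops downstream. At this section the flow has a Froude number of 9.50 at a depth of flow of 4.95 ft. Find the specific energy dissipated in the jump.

ΔE = 163 ft

Fr₁ = 9.50 (given).
Bélanger equation: y₂/y₁ = ½[√(1 + 8Fr₁²) − 1] = ½[√723.0 − 1] = 12.9.
y₂ = 12.9 × 4.95 = 64.1 ft.
Head loss: ΔE = (y₂ − y₁)³/(4y₁y₂) = (64.1 − 4.95)³/(4×4.95×64.1) = 206681/1269 = 163 ft.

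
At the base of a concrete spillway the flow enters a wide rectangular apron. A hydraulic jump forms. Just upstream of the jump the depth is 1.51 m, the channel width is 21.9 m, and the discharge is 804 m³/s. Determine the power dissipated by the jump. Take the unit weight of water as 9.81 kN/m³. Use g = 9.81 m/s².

P = 145598 kW

q = Q/b = 804/21.9 = 36.7 m²/s; V₁ = q/y₁ = 24.3 m/s. Fr₁ = V₁/√(g·y₁) = 6.32.
By Bélanger, y₂/y₁ = ½[√(1 + 8Fr₁²) − 1] = ½[√320.2 − 1] = 8.45.
y₂ = 8.45 × 1.51 = 12.8 m.
V₂ = q/y₂ = 36.7/12.8 = 2.88 m/s. E₁ = y₁ + V₁²/2g = 31.6 m; E₂ = y₂ + V₂²/2g = 13.2 m. ΔE = E₁ − E₂ = 18.5 m.
P = γ·Q·ΔE = 9.81 × 804 × 18.5 = 145598 kW.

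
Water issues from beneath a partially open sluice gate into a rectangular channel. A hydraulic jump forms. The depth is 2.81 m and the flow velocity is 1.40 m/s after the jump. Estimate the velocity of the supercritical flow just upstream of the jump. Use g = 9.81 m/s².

Fr₂ = V₂/√(g·y₂) = 1.40/√(9.81×2.81) = 0.267.
Since the conjugate-depth ratio holds either way, y₁/y₂ = ½[√(1 + 8Fr₂²) − 1] = ½[√1.569 − 1] = 0.126.
y₁ = 0.126 × 2.81 = 0.355 m.
V₁ = q/y₁ = 3.93/0.355 = 11.1 m/s.

V₁ = 11.1 m/s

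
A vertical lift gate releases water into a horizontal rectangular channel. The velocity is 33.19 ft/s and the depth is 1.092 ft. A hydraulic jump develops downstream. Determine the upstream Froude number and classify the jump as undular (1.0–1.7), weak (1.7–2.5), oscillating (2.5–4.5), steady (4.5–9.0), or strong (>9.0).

Fr₁ = V₁/√(g·y₁) = 33.19/√(32.2×1.092) = 5.597.
Fr₁ = 5.597 lies in the steady range.

Fr₁ = 5.597; steady jump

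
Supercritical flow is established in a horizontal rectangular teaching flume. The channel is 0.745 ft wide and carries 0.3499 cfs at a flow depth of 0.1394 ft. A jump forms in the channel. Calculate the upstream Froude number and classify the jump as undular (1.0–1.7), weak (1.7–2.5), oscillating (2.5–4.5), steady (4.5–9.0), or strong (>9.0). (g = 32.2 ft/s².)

q = Q/b = 0.3499/0.745 = 0.4697 ft²/s; V₁ = q/y₁ = 3.369 ft/s. Fr₁ = V₁/√(g·y₁) = 1.590.
Fr₁ = 1.590 lies in the undular range.

Fr₁ = 1.590; undular jump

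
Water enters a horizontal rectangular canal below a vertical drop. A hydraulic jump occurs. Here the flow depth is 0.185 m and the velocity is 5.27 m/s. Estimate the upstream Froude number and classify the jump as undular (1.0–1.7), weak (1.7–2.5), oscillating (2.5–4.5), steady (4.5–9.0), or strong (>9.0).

Fr₁ = V₁/√(g·y₁) = 5.27/√(9.81×0.185) = 3.91.
Fr₁ = 3.91 lies in the oscillating range.

Fr₁ = 3.91; oscillating jump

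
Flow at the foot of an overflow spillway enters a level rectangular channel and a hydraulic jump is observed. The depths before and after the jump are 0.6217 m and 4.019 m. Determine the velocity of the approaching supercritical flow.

For a rectangular channel the momentum equation gives q² = ½·g·y₁·y₂·(y₁ + y₂) = ½×9.81×0.6217×4.019×4.641 = 56.87.
q = √56.87 = 7.542 m²/s.
V₁ = q/y₁ = 7.542/0.6217 = 12.13 m/s.

V₁ = 12.13 m/s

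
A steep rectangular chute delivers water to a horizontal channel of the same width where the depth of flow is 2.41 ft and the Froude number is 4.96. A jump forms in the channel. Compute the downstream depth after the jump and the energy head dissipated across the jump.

Fr₁ = 4.96 (given).
Sequent-depth ratio: y₂/y₁ = ½[√(1 + 8Fr₁²) − 1] = ½[√197.8 − 1] = 6.53.
y₂ = 6.53 × 2.41 = 15.7 ft.
V₁ = Fr₁·√(g·y₁) = 4.96×√(32.2×2.41) = 43.7 ft/s; q = V₁·y₁ = 105 ft²/s. V₂ = q/y₂ = 105/15.7 = 6.69 ft/s. E₁ = y₁ + V₁²/2g = 32.1 ft; E₂ = y₂ + V₂²/2g = 16.4 ft. ΔE = E₁ − E₂ = 15.6 ft.

y₂ = 15.7 ft; ΔE = 15.6 ft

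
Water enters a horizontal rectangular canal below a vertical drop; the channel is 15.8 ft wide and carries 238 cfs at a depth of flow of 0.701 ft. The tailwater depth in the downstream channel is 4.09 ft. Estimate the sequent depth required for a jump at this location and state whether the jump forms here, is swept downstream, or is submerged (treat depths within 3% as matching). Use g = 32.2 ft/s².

q = Q/b = 238/15.8 = 15.1 ft²/s; V₁ = q/y₁ = 21.5 ft/s. Fr₁ = V₁/√(g·y₁) = 4.52.
By Bélanger, y₂/y₁ = ½[√(1 + 8Fr₁²) − 1] = ½[√164.7 − 1] = 5.92.
y₂ = 5.92 × 0.701 = 4.15 ft.
Tailwater y_tw = 4.09 ft: y_tw ≈ y₂, so the jump forms here.

y₂ = 4.15 ft; the jump forms here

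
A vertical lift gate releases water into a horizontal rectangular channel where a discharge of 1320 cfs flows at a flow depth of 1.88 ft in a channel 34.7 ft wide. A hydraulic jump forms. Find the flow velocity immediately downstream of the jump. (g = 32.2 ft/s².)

V₂ = 6.30 ft/s

q = Q/b = 1320/34.7 = 38.0 ft²/s; V₁ = q/y₁ = 20.2 ft/s. Fr₁ = V₁/√(g·y₁) = 2.60.
Conjugate-depth relation: y₂/y₁ = ½[√(1 + 8Fr₁²) − 1] = ½[√55.11 − 1] = 3.21.
y₂ = 3.21 × 1.88 = 6.04 ft.
V₂ = q/y₂ = 38.0/6.04 = 6.30 ft/s.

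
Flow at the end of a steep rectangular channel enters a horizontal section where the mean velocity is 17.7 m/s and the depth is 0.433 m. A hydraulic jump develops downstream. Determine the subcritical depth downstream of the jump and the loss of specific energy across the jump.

Fr₁ = V₁/√(g·y₁) = 17.7/√(9.81×0.433) = 8.59.
By Bélanger, y₂/y₁ = ½[√(1 + 8Fr₁²) − 1] = ½[√591.0 − 1] = 11.7.
y₂ = 11.7 × 0.433 = 5.05 m.
q = V₁·y₁ = 17.7 × 0.433 = 7.66 m²/s. V₂ = q/y₂ = 7.66/5.05 = 1.52 m/s. E₁ = y₁ + V₁²/2g = 16.4 m; E₂ = y₂ + V₂²/2g = 5.16 m. ΔE = E₁ − E₂ = 11.2 m.

y₂ = 5.05 m; ΔE = 11.2 m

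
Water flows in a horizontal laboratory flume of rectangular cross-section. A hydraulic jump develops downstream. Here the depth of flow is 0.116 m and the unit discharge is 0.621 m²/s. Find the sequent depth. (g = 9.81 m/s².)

y₂ = 0.767 m

V₁ = q/y₁ = 0.621/0.116 = 5.35 m/s. Fr₁ = V₁/√(g·y₁) = 5.35/√(9.81×0.116) = 5.02.
By Bélanger, y₂/y₁ = ½[√(1 + 8Fr₁²) − 1] = ½[√202.5 − 1] = 6.61.
y₂ = 6.61 × 0.116 = 0.767 m.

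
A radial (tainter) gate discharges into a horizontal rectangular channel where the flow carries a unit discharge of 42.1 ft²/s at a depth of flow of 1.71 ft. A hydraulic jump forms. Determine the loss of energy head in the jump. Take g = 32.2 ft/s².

ΔE = 3.38 ft

V₁ = q/y₁ = 42.1/1.71 = 24.6 ft/s. Fr₁ = V₁/√(g·y₁) = 24.6/√(32.2×1.71) = 3.32.
By Bélanger, y₂/y₁ = ½[√(1 + 8Fr₁²) − 1] = ½[√89.07 − 1] = 4.22.
y₂ = 4.22 × 1.71 = 7.21 ft.
Head loss: ΔE = (y₂ − y₁)³/(4y₁y₂) = (7.21 − 1.71)³/(4×1.71×7.21) = 167/49.3 = 3.38 ft.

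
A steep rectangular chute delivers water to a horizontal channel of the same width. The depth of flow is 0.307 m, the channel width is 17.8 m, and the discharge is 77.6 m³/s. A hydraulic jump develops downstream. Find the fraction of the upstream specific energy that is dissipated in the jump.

ΔE/E₁ = 0.671 (67.1%)

q = Q/b = 77.6/17.8 = 4.36 m²/s; V₁ = q/y₁ = 14.2 m/s. Fr₁ = V₁/√(g·y₁) = 8.18.
By Bélanger, y₂/y₁ = ½[√(1 + 8Fr₁²) − 1] = ½[√536.7 − 1] = 11.1.
y₂ = 11.1 × 0.307 = 3.40 m.
E₁ = y₁ + V₁²/2g = 10.6 m. ΔE = (y₂ − y₁)³/(4y₁y₂) = 7.10 m. ΔE/E₁ = 7.10/10.6 = 0.671.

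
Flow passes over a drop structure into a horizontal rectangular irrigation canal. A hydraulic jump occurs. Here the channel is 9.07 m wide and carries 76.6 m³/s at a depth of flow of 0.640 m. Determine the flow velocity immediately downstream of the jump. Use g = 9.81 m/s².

V₂ = 1.89 m/s

q = Q/b = 76.6/9.07 = 8.45 m²/s; V₁ = q/y₁ = 13.2 m/s. Fr₁ = V₁/√(g·y₁) = 5.27.
From the momentum equation for a rectangular channel, y₂/y₁ = ½[√(1 + 8Fr₁²) − 1] = ½[√222.9 − 1] = 6.96.
y₂ = 6.96 × 0.640 = 4.46 m.
V₂ = q/y₂ = 8.45/4.46 = 1.89 m/s.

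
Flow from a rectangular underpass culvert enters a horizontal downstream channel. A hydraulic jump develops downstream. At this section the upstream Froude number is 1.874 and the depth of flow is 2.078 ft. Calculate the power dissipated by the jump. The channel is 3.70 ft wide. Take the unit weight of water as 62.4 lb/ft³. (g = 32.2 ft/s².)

P = 5.423 hp

Fr₁ = 1.874 (given).
By Bélanger, y₂/y₁ = ½[√(1 + 8Fr₁²) − 1] = ½[√29.095 − 1] = 2.197.
y₂ = 2.197 × 2.078 = 4.565 ft.
Head loss: ΔE = (y₂ − y₁)³/(4y₁y₂) = (4.565 − 2.078)³/(4×2.078×4.565) = 15.39/37.95 = 0.4055 ft.
V₁ = Fr₁·√(g·y₁) = 1.874×√(32.2×2.078) = 15.33 ft/s; q = V₁·y₁ = 31.85 ft²/s. Q = q·b = 31.85 × 3.70 = 117.9 cfs. P = γ·Q·ΔE/550 = 62.4 × 117.9 × 0.4055 / 550 = 5.423 hp.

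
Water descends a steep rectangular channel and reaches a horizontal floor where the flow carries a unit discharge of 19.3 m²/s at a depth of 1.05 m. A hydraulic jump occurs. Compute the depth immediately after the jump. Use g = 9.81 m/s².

V₁ = q/y₁ = 19.3/1.05 = 18.4 m/s. Fr₁ = V₁/√(g·y₁) = 18.4/√(9.81×1.05) = 5.73.
Bélanger equation: y₂/y₁ = ½[√(1 + 8Fr₁²) − 1] = ½[√263.4 − 1] = 7.61.
y₂ = 7.61 × 1.05 = 8.00 m.

y₂ = 8.00 m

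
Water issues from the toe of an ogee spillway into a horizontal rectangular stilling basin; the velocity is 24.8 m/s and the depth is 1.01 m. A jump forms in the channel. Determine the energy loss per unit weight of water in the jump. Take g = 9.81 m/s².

ΔE = 21.3 m

Fr₁ = V₁/√(g·y₁) = 24.8/√(9.81×1.01) = 7.88.
Conjugate-depth relation: y₂/y₁ = ½[√(1 + 8Fr₁²) − 1] = ½[√497.6 − 1] = 10.7.
y₂ = 10.7 × 1.01 = 10.8 m.
Head loss: ΔE = (y₂ − y₁)³/(4y₁y₂) = (10.8 − 1.01)³/(4×1.01×10.8) = 927/43.5 = 21.3 m.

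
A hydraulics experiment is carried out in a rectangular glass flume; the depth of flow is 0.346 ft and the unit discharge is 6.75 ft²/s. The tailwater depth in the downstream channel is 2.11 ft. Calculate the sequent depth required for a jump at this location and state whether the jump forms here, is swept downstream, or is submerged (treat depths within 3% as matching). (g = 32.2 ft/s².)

V₁ = q/y₁ = 6.75/0.346 = 19.5 ft/s. Fr₁ = V₁/√(g·y₁) = 19.5/√(32.2×0.346) = 5.84.
From the momentum equation for a rectangular channel, y₂/y₁ = ½[√(1 + 8Fr₁²) − 1] = ½[√274.3 − 1] = 7.78.
y₂ = 7.78 × 0.346 = 2.69 ft.
Tailwater y_tw = 2.11 ft: y_tw < y₂, so the jump is swept downstream.

y₂ = 2.69 ft; the jump is swept downstream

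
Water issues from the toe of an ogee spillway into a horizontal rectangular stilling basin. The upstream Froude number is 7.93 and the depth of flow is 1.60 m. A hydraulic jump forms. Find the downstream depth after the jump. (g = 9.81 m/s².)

Fr₁ = 7.93 (given).
By Bélanger, y₂/y₁ = ½[√(1 + 8Fr₁²) − 1] = ½[√504.1 − 1] = 10.7.
y₂ = 10.7 × 1.60 = 17.2 m.

y₂ = 17.2 m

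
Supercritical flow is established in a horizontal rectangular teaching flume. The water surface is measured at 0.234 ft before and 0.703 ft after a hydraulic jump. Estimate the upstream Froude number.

For a rectangular channel the momentum equation gives q² = ½·g·y₁·y₂·(y₁ + y₂) = ½×32.2×0.234×0.703×0.937 = 2.48.
q = √2.48 = 1.58 ft²/s.
V₁ = q/y₁ = 6.73 ft/s; Fr₁ = V₁/√(g·y₁) = 2.45.

Fr₁ = 2.45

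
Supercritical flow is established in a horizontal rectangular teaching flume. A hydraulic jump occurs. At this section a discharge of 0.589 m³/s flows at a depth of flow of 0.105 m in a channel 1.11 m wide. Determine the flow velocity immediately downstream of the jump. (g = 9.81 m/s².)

q = Q/b = 0.589/1.11 = 0.531 m²/s; V₁ = q/y₁ = 5.05 m/s. Fr₁ = V₁/√(g·y₁) = 4.98.
Sequent-depth ratio: y₂/y₁ = ½[√(1 + 8Fr₁²) − 1] = ½[√199.4 − 1] = 6.56.
y₂ = 6.56 × 0.105 = 0.689 m.
V₂ = q/y₂ = 0.531/0.689 = 0.770 m/s.

V₂ = 0.770 m/s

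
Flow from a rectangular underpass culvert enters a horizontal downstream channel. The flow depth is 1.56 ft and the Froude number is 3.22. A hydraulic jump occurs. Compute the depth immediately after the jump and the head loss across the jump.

y₂ = 6.37 ft; ΔE = 2.80 ft

Fr₁ = 3.22 (given).
From the momentum equation for a rectangular channel, y₂/y₁ = ½[√(1 + 8Fr₁²) − 1] = ½[√83.95 − 1] = 4.08.
y₂ = 4.08 × 1.56 = 6.37 ft.
V₁ = Fr₁·√(g·y₁) = 3.22×√(32.2×1.56) = 22.8 ft/s; q = V₁·y₁ = 35.6 ft²/s. V₂ = q/y₂ = 35.6/6.37 = 5.59 ft/s. E₁ = y₁ + V₁²/2g = 9.65 ft; E₂ = y₂ + V₂²/2g = 6.85 ft. ΔE = E₁ − E₂ = 2.80 ft.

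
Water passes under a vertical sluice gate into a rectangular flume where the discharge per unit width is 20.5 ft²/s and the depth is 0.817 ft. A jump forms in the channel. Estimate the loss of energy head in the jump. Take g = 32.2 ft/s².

V₁ = q/y₁ = 20.5/0.817 = 25.1 ft/s. Fr₁ = V₁/√(g·y₁) = 25.1/√(32.2×0.817) = 4.89.
From the momentum equation for a rectangular channel, y₂/y₁ = ½[√(1 + 8Fr₁²) − 1] = ½[√192.5 − 1] = 6.44.
y₂ = 6.44 × 0.817 = 5.26 ft.
V₂ = q/y₂ = 20.5/5.26 = 3.90 ft/s. E₁ = y₁ + V₁²/2g = 10.6 ft; E₂ = y₂ + V₂²/2g = 5.49 ft. ΔE = E₁ − E₂ = 5.10 ft.

ΔE = 5.10 ft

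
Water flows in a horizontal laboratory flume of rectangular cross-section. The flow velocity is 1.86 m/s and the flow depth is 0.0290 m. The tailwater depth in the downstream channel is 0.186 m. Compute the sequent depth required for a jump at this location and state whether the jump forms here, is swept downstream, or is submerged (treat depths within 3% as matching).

Fr₁ = V₁/√(g·y₁) = 1.86/√(9.81×0.0290) = 3.49.
Conjugate-depth relation: y₂/y₁ = ½[√(1 + 8Fr₁²) − 1] = ½[√98.29 − 1] = 4.46.
y₂ = 4.46 × 0.0290 = 0.129 m.
Tailwater y_tw = 0.186 m: y_tw > y₂, so the jump is submerged.

y₂ = 0.129 m; the jump is submerged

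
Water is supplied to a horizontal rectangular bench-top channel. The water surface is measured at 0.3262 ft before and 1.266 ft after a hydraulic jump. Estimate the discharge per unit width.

q = 3.254 ft²/s

For a rectangular channel the momentum equation gives q² = ½·g·y₁·y₂·(y₁ + y₂) = ½×32.2×0.3262×1.266×1.592 = 10.59.
q = √10.59 = 3.254 ft²/s.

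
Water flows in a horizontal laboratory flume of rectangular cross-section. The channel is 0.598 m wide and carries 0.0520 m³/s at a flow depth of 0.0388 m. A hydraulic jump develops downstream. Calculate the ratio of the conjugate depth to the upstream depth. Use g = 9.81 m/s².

q = Q/b = 0.0520/0.598 = 0.0870 m²/s; V₁ = q/y₁ = 2.24 m/s. Fr₁ = V₁/√(g·y₁) = 3.63.
Bélanger equation: y₂/y₁ = ½[√(1 + 8Fr₁²) − 1] = ½[√106.6 − 1] = 4.66.

y₂/y₁ = 4.66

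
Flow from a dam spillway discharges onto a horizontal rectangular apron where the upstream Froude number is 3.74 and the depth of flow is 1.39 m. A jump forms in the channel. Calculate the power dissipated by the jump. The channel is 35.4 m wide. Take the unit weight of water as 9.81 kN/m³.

Fr₁ = 3.74 (given).
Conjugate-depth relation: y₂/y₁ = ½[√(1 + 8Fr₁²) − 1] = ½[√112.9 − 1] = 4.81.
y₂ = 4.81 × 1.39 = 6.69 m.
Head loss: ΔE = (y₂ − y₁)³/(4y₁y₂) = (6.69 − 1.39)³/(4×1.39×6.69) = 149/37.2 = 4.00 m.
V₁ = Fr₁·√(g·y₁) = 3.74×√(9.81×1.39) = 13.8 m/s; q = V₁·y₁ = 19.2 m²/s. Q = q·b = 19.2 × 35.4 = 680 m³/s. P = γ·Q·ΔE = 9.81 × 680 × 4.00 = 26679 kW.

P = 26679 kW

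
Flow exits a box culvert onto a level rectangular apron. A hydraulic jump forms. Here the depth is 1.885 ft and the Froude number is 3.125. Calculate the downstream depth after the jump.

Fr₁ = 3.125 (given).
Bélanger equation: y₂/y₁ = ½[√(1 + 8Fr₁²) − 1] = ½[√79.125 − 1] = 3.948.
y₂ = 3.948 × 1.885 = 7.441 ft.

y₂ = 7.441 ft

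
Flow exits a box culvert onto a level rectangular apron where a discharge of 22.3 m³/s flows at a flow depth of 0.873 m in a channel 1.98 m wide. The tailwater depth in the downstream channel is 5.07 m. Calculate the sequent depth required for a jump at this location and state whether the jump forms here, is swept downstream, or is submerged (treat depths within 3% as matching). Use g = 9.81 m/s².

y₂ = 5.02 m; the jump forms here

q = Q/b = 22.3/1.98 = 11.3 m²/s; V₁ = q/y₁ = 12.9 m/s. Fr₁ = V₁/√(g·y₁) = 4.41.
Conjugate-depth relation: y₂/y₁ = ½[√(1 + 8Fr₁²) − 1] = ½[√156.5 − 1] = 5.75.
y₂ = 5.75 × 0.873 = 5.02 m.
Tailwater y_tw = 5.07 m: y_tw ≈ y₂, so the jump forms here.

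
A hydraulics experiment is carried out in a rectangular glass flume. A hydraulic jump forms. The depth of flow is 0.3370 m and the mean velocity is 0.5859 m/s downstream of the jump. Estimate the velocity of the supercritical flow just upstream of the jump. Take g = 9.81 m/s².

V₁ = 3.319 m/s

Fr₂ = V₂/√(g·y₂) = 0.5859/√(9.81×0.3370) = 0.3222.
Applying the sequent-depth relation in reverse, y₁/y₂ = ½[√(1 + 8Fr₂²) − 1] = ½[√1.8307 − 1] = 0.1765.
y₁ = 0.1765 × 0.3370 = 0.05949 m.
V₁ = q/y₁ = 0.1974/0.05949 = 3.319 m/s.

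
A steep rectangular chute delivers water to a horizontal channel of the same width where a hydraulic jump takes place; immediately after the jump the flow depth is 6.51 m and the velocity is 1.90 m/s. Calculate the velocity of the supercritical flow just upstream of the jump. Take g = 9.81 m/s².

V₁ = 18.5 m/s

Fr₂ = V₂/√(g·y₂) = 1.90/√(9.81×6.51) = 0.238.
Since the conjugate-depth ratio holds either way, y₁/y₂ = ½[√(1 + 8Fr₂²) − 1] = ½[√1.452 − 1] = 0.103.
y₁ = 0.103 × 6.51 = 0.668 m.
V₁ = q/y₁ = 12.4/0.668 = 18.5 m/s.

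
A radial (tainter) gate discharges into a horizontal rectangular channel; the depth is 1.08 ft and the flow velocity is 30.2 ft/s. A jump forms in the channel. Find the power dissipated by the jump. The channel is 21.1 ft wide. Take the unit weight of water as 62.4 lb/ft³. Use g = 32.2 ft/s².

Fr₁ = V₁/√(g·y₁) = 30.2/√(32.2×1.08) = 5.12.
By Bélanger, y₂/y₁ = ½[√(1 + 8Fr₁²) − 1] = ½[√210.8 − 1] = 6.76.
y₂ = 6.76 × 1.08 = 7.30 ft.
Head loss: ΔE = (y₂ − y₁)³/(4y₁y₂) = (7.30 − 1.08)³/(4×1.08×7.30) = 241/31.5 = 7.63 ft.
q = V₁·y₁ = 30.2 × 1.08 = 32.6 ft²/s. Q = q·b = 32.6 × 21.1 = 688 cfs. P = γ·Q·ΔE/550 = 62.4 × 688 × 7.63 / 550 = 596 hp.

P = 596 hp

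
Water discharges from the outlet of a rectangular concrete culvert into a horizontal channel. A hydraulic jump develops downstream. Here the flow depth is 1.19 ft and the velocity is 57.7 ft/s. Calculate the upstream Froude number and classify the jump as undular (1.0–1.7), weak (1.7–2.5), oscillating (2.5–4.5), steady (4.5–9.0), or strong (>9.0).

Fr₁ = 9.32; strong jump

Fr₁ = V₁/√(g·y₁) = 57.7/√(32.2×1.19) = 9.32.
Fr₁ = 9.32 lies in the strong range.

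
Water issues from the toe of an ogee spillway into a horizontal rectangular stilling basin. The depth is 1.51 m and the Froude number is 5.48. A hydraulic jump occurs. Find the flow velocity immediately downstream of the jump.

Fr₁ = 5.48 (given).
Conjugate-depth relation: y₂/y₁ = ½[√(1 + 8Fr₁²) − 1] = ½[√241.2 − 1] = 7.27.
y₂ = 7.27 × 1.51 = 11.0 m.
V₁ = Fr₁·√(g·y₁) = 5.48×√(9.81×1.51) = 21.1 m/s; q = V₁·y₁ = 31.8 m²/s.
V₂ = q/y₂ = 31.8/11.0 = 2.90 m/s.

V₂ = 2.90 m/s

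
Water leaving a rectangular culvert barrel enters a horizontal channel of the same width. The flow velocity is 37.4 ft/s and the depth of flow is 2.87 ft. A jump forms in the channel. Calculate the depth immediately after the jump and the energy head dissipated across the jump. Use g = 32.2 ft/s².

Fr₁ = V₁/√(g·y₁) = 37.4/√(32.2×2.87) = 3.89.
Conjugate-depth relation: y₂/y₁ = ½[√(1 + 8Fr₁²) − 1] = ½[√122.1 − 1] = 5.02.
y₂ = 5.02 × 2.87 = 14.4 ft.
Head loss: ΔE = (y₂ − y₁)³/(4y₁y₂) = (14.4 − 2.87)³/(4×2.87×14.4) = 1541/166 = 9.31 ft.

y₂ = 14.4 ft; ΔE = 9.31 ft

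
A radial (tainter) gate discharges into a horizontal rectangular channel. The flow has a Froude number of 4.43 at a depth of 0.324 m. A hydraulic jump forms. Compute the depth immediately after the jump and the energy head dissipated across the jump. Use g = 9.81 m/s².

y₂ = 1.87 m; ΔE = 1.53 m

Fr₁ = 4.43 (given).
Conjugate-depth relation: y₂/y₁ = ½[√(1 + 8Fr₁²) − 1] = ½[√158.0 − 1] = 5.78.
y₂ = 5.78 × 0.324 = 1.87 m.
Head loss: ΔE = (y₂ − y₁)³/(4y₁y₂) = (1.87 − 0.324)³/(4×0.324×1.87) = 3.73/2.43 = 1.53 m.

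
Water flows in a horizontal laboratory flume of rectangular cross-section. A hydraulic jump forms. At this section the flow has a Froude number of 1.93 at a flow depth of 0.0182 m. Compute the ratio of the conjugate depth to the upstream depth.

Fr₁ = 1.93 (given).
By Bélanger, y₂/y₁ = ½[√(1 + 8Fr₁²) − 1] = ½[√30.80 − 1] = 2.27.

y₂/y₁ = 2.27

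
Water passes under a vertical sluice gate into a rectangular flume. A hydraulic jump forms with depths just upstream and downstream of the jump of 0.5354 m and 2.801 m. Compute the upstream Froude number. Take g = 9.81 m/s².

Fr₁ = 4.037

For a rectangular channel the momentum equation gives q² = ½·g·y₁·y₂·(y₁ + y₂) = ½×9.81×0.5354×2.801×3.336 = 24.54.
q = √24.54 = 4.954 m²/s.
V₁ = q/y₁ = 9.253 m/s; Fr₁ = V₁/√(g·y₁) = 4.037.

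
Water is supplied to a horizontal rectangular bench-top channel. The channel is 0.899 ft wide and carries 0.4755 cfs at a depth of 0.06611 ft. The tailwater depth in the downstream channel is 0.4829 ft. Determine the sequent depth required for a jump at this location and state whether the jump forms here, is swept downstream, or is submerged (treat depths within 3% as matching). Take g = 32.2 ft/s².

q = Q/b = 0.4755/0.899 = 0.5289 ft²/s; V₁ = q/y₁ = 8.001 ft/s. Fr₁ = V₁/√(g·y₁) = 5.484.
From the momentum equation for a rectangular channel, y₂/y₁ = ½[√(1 + 8Fr₁²) − 1] = ½[√241.55 − 1] = 7.271.
y₂ = 7.271 × 0.06611 = 0.4807 ft.
Tailwater y_tw = 0.4829 ft: y_tw ≈ y₂, so the jump forms here.

y₂ = 0.4807 ft; the jump forms here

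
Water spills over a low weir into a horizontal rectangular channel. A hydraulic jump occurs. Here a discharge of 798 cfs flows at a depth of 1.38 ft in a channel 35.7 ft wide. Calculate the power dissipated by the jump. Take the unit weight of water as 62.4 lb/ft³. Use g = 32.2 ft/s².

q = Q/b = 798/35.7 = 22.4 ft²/s; V₁ = q/y₁ = 16.2 ft/s. Fr₁ = V₁/√(g·y₁) = 2.43.
Bélanger equation: y₂/y₁ = ½[√(1 + 8Fr₁²) − 1] = ½[√48.24 − 1] = 2.97.
y₂ = 2.97 × 1.38 = 4.10 ft.
Head loss: ΔE = (y₂ − y₁)³/(4y₁y₂) = (4.10 − 1.38)³/(4×1.38×4.10) = 20.2/22.6 = 0.891 ft.
P = γ·Q·ΔE/550 = 62.4 × 798 × 0.891 / 550 = 80.7 hp.

P = 80.7 hp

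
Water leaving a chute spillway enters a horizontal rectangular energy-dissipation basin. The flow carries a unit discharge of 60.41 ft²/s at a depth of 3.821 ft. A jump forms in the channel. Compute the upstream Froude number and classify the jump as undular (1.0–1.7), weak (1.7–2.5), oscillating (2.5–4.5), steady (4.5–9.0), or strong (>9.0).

V₁ = q/y₁ = 60.41/3.821 = 15.81 ft/s. Fr₁ = V₁/√(g·y₁) = 15.81/√(32.2×3.821) = 1.425.
Fr₁ = 1.425 lies in the undular range.

Fr₁ = 1.425; undular jump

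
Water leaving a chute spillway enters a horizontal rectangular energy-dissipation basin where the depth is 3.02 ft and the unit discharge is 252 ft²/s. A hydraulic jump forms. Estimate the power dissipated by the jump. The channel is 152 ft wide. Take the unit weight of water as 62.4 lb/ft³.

P = 328787 hp

V₁ = q/y₁ = 252/3.02 = 83.4 ft/s. Fr₁ = V₁/√(g·y₁) = 83.4/√(32.2×3.02) = 8.46.
By Bélanger, y₂/y₁ = ½[√(1 + 8Fr₁²) − 1] = ½[√573.8 − 1] = 11.5.
y₂ = 11.5 × 3.02 = 34.7 ft.
V₂ = q/y₂ = 252/34.7 = 7.27 ft/s. E₁ = y₁ + V₁²/2g = 111 ft; E₂ = y₂ + V₂²/2g = 35.5 ft. ΔE = E₁ − E₂ = 75.7 ft.
Q = q·b = 252 × 152 = 38304 cfs. P = γ·Q·ΔE/550 = 62.4 × 38304 × 75.7 / 550 = 328787 hp.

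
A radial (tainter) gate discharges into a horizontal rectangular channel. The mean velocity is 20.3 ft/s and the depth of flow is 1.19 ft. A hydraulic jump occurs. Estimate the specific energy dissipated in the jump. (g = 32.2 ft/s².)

ΔE = 2.26 ft

Fr₁ = V₁/√(g·y₁) = 20.3/√(32.2×1.19) = 3.28.
Conjugate-depth relation: y₂/y₁ = ½[√(1 + 8Fr₁²) − 1] = ½[√87.04 − 1] = 4.16.
y₂ = 4.16 × 1.19 = 4.96 ft.
Head loss: ΔE = (y₂ − y₁)³/(4y₁y₂) = (4.96 − 1.19)³/(4×1.19×4.96) = 53.4/23.6 = 2.26 ft.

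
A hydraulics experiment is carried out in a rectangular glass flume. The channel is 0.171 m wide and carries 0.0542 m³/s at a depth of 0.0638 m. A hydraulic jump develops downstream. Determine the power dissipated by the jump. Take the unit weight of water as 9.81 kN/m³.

P = 0.409 kW

q = Q/b = 0.0542/0.171 = 0.317 m²/s; V₁ = q/y₁ = 4.97 m/s. Fr₁ = V₁/√(g·y₁) = 6.28.
Bélanger equation: y₂/y₁ = ½[√(1 + 8Fr₁²) − 1] = ½[√316.5 − 1] = 8.39.
y₂ = 8.39 × 0.0638 = 0.536 m.
V₂ = q/y₂ = 0.317/0.536 = 0.592 m/s. E₁ = y₁ + V₁²/2g = 1.32 m; E₂ = y₂ + V₂²/2g = 0.553 m. ΔE = E₁ − E₂ = 0.768 m.
P = γ·Q·ΔE = 9.81 × 0.0542 × 0.768 = 0.409 kW.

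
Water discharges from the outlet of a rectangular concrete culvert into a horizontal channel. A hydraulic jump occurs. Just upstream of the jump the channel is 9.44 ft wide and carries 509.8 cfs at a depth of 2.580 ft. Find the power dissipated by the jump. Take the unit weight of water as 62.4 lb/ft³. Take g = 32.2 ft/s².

P = 76.29 hp

q = Q/b = 509.8/9.44 = 54.00 ft²/s; V₁ = q/y₁ = 20.93 ft/s. Fr₁ = V₁/√(g·y₁) = 2.297.
By Bélanger, y₂/y₁ = ½[√(1 + 8Fr₁²) − 1] = ½[√43.192 − 1] = 2.786.
y₂ = 2.786 × 2.580 = 7.188 ft.
Head loss: ΔE = (y₂ − y₁)³/(4y₁y₂) = (7.188 − 2.580)³/(4×2.580×7.188) = 97.84/74.18 = 1.319 ft.
P = γ·Q·ΔE/550 = 62.4 × 509.8 × 1.319 / 550 = 76.29 hp.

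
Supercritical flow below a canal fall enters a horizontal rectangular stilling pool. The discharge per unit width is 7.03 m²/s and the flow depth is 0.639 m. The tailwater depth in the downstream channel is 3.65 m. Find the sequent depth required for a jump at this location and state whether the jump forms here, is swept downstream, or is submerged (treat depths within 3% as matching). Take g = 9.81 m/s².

V₁ = q/y₁ = 7.03/0.639 = 11.0 m/s. Fr₁ = V₁/√(g·y₁) = 11.0/√(9.81×0.639) = 4.39.
Conjugate-depth relation: y₂/y₁ = ½[√(1 + 8Fr₁²) − 1] = ½[√155.5 − 1] = 5.73.
y₂ = 5.73 × 0.639 = 3.66 m.
Tailwater y_tw = 3.65 m: y_tw ≈ y₂, so the jump forms here.

y₂ = 3.66 m; the jump forms here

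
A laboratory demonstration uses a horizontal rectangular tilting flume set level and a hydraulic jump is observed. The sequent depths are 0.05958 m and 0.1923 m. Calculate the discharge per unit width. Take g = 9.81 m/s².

For a rectangular channel the momentum equation gives q² = ½·g·y₁·y₂·(y₁ + y₂) = ½×9.81×0.05958×0.1923×0.2519 = 0.01416.
q = √0.01416 = 0.1190 m²/s.

q = 0.1190 m²/s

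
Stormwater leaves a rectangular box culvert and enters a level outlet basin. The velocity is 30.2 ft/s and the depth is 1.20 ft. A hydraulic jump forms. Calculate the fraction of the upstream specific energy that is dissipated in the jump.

Fr₁ = V₁/√(g·y₁) = 30.2/√(32.2×1.20) = 4.86.
Sequent-depth ratio: y₂/y₁ = ½[√(1 + 8Fr₁²) − 1] = ½[√189.8 − 1] = 6.39.
y₂ = 6.39 × 1.20 = 7.67 ft.
E₁ = y₁ + V₁²/2g = 15.4 ft. ΔE = (y₂ − y₁)³/(4y₁y₂) = 7.35 ft. ΔE/E₁ = 7.35/15.4 = 0.478.

ΔE/E₁ = 0.478 (47.8%)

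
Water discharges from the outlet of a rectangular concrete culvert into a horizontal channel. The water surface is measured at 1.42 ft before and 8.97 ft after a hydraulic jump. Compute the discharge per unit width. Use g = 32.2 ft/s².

q = 46.2 ft²/s

For a rectangular channel the momentum equation gives q² = ½·g·y₁·y₂·(y₁ + y₂) = ½×32.2×1.42×8.97×10.4 = 2131.
q = √2131 = 46.2 ft²/s.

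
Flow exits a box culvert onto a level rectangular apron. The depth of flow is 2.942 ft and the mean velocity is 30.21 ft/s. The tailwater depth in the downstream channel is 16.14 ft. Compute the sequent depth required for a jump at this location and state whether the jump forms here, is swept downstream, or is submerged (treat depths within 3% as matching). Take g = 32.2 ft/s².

Fr₁ = V₁/√(g·y₁) = 30.21/√(32.2×2.942) = 3.104.
By Bélanger, y₂/y₁ = ½[√(1 + 8Fr₁²) − 1] = ½[√78.071 − 1] = 3.918.
y₂ = 3.918 × 2.942 = 11.53 ft.
Tailwater y_tw = 16.14 ft: y_tw > y₂, so the jump is submerged.

y₂ = 11.53 ft; the jump is submerged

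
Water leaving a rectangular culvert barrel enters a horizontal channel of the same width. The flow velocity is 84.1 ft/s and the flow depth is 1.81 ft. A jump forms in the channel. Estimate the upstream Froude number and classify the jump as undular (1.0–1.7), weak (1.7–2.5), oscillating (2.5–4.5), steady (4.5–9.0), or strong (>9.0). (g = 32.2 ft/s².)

Fr₁ = V₁/√(g·y₁) = 84.1/√(32.2×1.81) = 11.0.
Fr₁ = 11.0 lies in the strong range.

Fr₁ = 11.0; strong jump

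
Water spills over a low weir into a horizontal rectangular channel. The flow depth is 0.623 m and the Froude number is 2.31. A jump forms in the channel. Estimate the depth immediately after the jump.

y₂ = 1.75 m

Fr₁ = 2.31 (given).
From the momentum equation for a rectangular channel, y₂/y₁ = ½[√(1 + 8Fr₁²) − 1] = ½[√43.69 − 1] = 2.80.
y₂ = 2.80 × 0.623 = 1.75 m.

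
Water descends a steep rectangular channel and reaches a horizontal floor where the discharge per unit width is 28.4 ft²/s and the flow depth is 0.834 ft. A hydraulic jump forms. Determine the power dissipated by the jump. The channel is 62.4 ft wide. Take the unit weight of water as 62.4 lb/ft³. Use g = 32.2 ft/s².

V₁ = q/y₁ = 28.4/0.834 = 34.1 ft/s. Fr₁ = V₁/√(g·y₁) = 34.1/√(32.2×0.834) = 6.57.
Bélanger equation: y₂/y₁ = ½[√(1 + 8Fr₁²) − 1] = ½[√346.4 − 1] = 8.81.
y₂ = 8.81 × 0.834 = 7.34 ft.
Head loss: ΔE = (y₂ − y₁)³/(4y₁y₂) = (7.34 − 0.834)³/(4×0.834×7.34) = 276/24.5 = 11.3 ft.
Q = q·b = 28.4 × 62.4 = 1772 cfs. P = γ·Q·ΔE/550 = 62.4 × 1772 × 11.3 / 550 = 2265 hp.

P = 2265 hp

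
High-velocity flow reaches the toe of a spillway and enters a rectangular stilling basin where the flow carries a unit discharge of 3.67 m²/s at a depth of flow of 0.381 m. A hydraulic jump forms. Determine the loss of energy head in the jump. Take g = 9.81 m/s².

V₁ = q/y₁ = 3.67/0.381 = 9.63 m/s. Fr₁ = V₁/√(g·y₁) = 9.63/√(9.81×0.381) = 4.98.
Sequent-depth ratio: y₂/y₁ = ½[√(1 + 8Fr₁²) − 1] = ½[√199.6 − 1] = 6.56.
y₂ = 6.56 × 0.381 = 2.50 m.
V₂ = q/y₂ = 3.67/2.50 = 1.47 m/s. E₁ = y₁ + V₁²/2g = 5.11 m; E₂ = y₂ + V₂²/2g = 2.61 m. ΔE = E₁ − E₂ = 2.50 m.

ΔE = 2.50 m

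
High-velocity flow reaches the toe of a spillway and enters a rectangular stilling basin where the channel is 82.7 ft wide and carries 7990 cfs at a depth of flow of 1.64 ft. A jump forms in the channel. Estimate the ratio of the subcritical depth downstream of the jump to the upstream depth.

y₂/y₁ = 11.0

q = Q/b = 7990/82.7 = 96.6 ft²/s; V₁ = q/y₁ = 58.9 ft/s. Fr₁ = V₁/√(g·y₁) = 8.11.
By Bélanger, y₂/y₁ = ½[√(1 + 8Fr₁²) − 1] = ½[√526.8 − 1] = 11.0.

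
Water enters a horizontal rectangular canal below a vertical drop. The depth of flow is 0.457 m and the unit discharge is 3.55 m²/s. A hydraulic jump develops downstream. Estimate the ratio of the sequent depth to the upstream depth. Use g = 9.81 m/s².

y₂/y₁ = 4.71

V₁ = q/y₁ = 3.55/0.457 = 7.77 m/s. Fr₁ = V₁/√(g·y₁) = 7.77/√(9.81×0.457) = 3.67.
By Bélanger, y₂/y₁ = ½[√(1 + 8Fr₁²) − 1] = ½[√108.7 − 1] = 4.71.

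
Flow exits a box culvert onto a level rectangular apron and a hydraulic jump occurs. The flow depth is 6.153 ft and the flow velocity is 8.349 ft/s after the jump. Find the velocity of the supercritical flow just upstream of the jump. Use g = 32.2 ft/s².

V₁ = 17.52 ft/s

Fr₂ = V₂/√(g·y₂) = 8.349/√(32.2×6.153) = 0.5931.
From the momentum equation (using Fr₂), y₁/y₂ = ½[√(1 + 8Fr₂²) − 1] = ½[√3.8146 − 1] = 0.4765.
y₁ = 0.4765 × 6.153 = 2.932 ft.
V₁ = q/y₁ = 51.37/2.932 = 17.52 ft/s.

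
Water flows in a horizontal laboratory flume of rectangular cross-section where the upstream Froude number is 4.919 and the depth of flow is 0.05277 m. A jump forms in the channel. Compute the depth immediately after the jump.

y₂ = 0.3417 m

Fr₁ = 4.919 (given).
Conjugate-depth relation: y₂/y₁ = ½[√(1 + 8Fr₁²) − 1] = ½[√194.57 − 1] = 6.474.
y₂ = 6.474 × 0.05277 = 0.3417 m.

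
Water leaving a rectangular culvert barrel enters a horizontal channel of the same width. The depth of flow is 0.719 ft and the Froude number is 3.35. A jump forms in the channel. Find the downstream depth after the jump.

y₂ = 3.07 ft

Fr₁ = 3.35 (given).
Bélanger equation: y₂/y₁ = ½[√(1 + 8Fr₁²) − 1] = ½[√90.78 − 1] = 4.26.
y₂ = 4.26 × 0.719 = 3.07 ft.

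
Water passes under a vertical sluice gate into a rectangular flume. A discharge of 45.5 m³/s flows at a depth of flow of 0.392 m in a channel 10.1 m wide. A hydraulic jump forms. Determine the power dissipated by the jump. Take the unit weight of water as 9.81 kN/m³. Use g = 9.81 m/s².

q = Q/b = 45.5/10.1 = 4.50 m²/s; V₁ = q/y₁ = 11.5 m/s. Fr₁ = V₁/√(g·y₁) = 5.86.
By Bélanger, y₂/y₁ = ½[√(1 + 8Fr₁²) − 1] = ½[√275.8 − 1] = 7.80.
y₂ = 7.80 × 0.392 = 3.06 m.
V₂ = q/y₂ = 4.50/3.06 = 1.47 m/s. E₁ = y₁ + V₁²/2g = 7.12 m; E₂ = y₂ + V₂²/2g = 3.17 m. ΔE = E₁ − E₂ = 3.95 m.
P = γ·Q·ΔE = 9.81 × 45.5 × 3.95 = 1765 kW.

P = 1765 kW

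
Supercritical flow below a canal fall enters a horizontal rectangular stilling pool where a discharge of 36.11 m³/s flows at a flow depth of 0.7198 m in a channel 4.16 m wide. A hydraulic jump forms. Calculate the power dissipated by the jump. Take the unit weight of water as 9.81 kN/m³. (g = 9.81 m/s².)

q = Q/b = 36.11/4.16 = 8.680 m²/s; V₁ = q/y₁ = 12.06 m/s. Fr₁ = V₁/√(g·y₁) = 4.538.
Bélanger equation: y₂/y₁ = ½[√(1 + 8Fr₁²) − 1] = ½[√165.76 − 1] = 5.937.
y₂ = 5.937 × 0.7198 = 4.274 m.
V₂ = q/y₂ = 8.680/4.274 = 2.031 m/s. E₁ = y₁ + V₁²/2g = 8.132 m; E₂ = y₂ + V₂²/2g = 4.484 m. ΔE = E₁ − E₂ = 3.648 m.
P = γ·Q·ΔE = 9.81 × 36.11 × 3.648 = 1292 kW.

P = 1292 kW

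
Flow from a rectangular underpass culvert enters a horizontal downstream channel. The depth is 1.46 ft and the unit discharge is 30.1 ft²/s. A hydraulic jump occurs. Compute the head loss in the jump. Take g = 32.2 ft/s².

ΔE = 2.08 ft

V₁ = q/y₁ = 30.1/1.46 = 20.6 ft/s. Fr₁ = V₁/√(g·y₁) = 20.6/√(32.2×1.46) = 3.01.
From the momentum equation for a rectangular channel, y₂/y₁ = ½[√(1 + 8Fr₁²) − 1] = ½[√73.33 − 1] = 3.78.
y₂ = 3.78 × 1.46 = 5.52 ft.
Head loss: ΔE = (y₂ − y₁)³/(4y₁y₂) = (5.52 − 1.46)³/(4×1.46×5.52) = 67.0/32.2 = 2.08 ft.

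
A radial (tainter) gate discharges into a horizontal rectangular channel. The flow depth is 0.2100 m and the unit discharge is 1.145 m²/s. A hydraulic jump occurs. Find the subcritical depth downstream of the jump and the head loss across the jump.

V₁ = q/y₁ = 1.145/0.2100 = 5.452 m/s. Fr₁ = V₁/√(g·y₁) = 5.452/√(9.81×0.2100) = 3.799.
Conjugate-depth relation: y₂/y₁ = ½[√(1 + 8Fr₁²) − 1] = ½[√116.44 − 1] = 4.895.
y₂ = 4.895 × 0.2100 = 1.028 m.
Head loss: ΔE = (y₂ − y₁)³/(4y₁y₂) = (1.028 − 0.2100)³/(4×0.2100×1.028) = 0.5474/0.8636 = 0.6339 m.

y₂ = 1.028 m; ΔE = 0.6339 m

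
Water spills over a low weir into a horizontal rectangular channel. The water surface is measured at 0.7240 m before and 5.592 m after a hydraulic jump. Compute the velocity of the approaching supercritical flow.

V₁ = 15.47 m/s

For a rectangular channel the momentum equation gives q² = ½·g·y₁·y₂·(y₁ + y₂) = ½×9.81×0.7240×5.592×6.316 = 125.4.
q = √125.4 = 11.20 m²/s.
V₁ = q/y₁ = 11.20/0.7240 = 15.47 m/s.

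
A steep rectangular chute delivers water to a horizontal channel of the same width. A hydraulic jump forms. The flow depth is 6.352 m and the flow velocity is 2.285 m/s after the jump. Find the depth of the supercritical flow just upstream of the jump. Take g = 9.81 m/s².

Fr₂ = V₂/√(g·y₂) = 2.285/√(9.81×6.352) = 0.2895.
Applying the sequent-depth relation in reverse, y₁/y₂ = ½[√(1 + 8Fr₂²) − 1] = ½[√1.6703 − 1] = 0.1462.
y₁ = 0.1462 × 6.352 = 0.9287 m.

y₁ = 0.9287 m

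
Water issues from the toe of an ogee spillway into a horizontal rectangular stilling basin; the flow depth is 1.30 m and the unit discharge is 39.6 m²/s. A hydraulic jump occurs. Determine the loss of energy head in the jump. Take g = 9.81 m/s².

ΔE = 33.2 m

V₁ = q/y₁ = 39.6/1.30 = 30.5 m/s. Fr₁ = V₁/√(g·y₁) = 30.5/√(9.81×1.30) = 8.53.
Sequent-depth ratio: y₂/y₁ = ½[√(1 + 8Fr₁²) − 1] = ½[√583.1 − 1] = 11.6.
y₂ = 11.6 × 1.30 = 15.0 m.
V₂ = q/y₂ = 39.6/15.0 = 2.63 m/s. E₁ = y₁ + V₁²/2g = 48.6 m; E₂ = y₂ + V₂²/2g = 15.4 m. ΔE = E₁ − E₂ = 33.2 m.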